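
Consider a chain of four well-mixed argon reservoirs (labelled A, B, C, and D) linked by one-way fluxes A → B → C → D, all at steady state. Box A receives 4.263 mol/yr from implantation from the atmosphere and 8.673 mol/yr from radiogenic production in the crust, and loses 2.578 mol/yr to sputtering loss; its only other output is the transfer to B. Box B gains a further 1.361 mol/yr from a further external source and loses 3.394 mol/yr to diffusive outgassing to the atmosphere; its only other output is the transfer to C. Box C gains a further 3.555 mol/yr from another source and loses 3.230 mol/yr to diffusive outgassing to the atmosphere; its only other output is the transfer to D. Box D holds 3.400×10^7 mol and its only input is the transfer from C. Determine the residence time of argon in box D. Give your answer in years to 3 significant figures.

Box A: F(A→B) = (4.263 + 8.673) − 2.578 = 10.358 mol/yr.
Box B: F(B→C) = (10.358 + 1.361) − 3.394 = 8.3250 mol/yr.
Box C: F(C→D) = (8.3250 + 3.555) − 3.230 = 8.6500 mol/yr.
Box D throughput = its input = 8.6500 mol/yr; τ = 3.400×10^7 / 8.6500 = 3.931×10^6 yr.

3.93×10^6 yr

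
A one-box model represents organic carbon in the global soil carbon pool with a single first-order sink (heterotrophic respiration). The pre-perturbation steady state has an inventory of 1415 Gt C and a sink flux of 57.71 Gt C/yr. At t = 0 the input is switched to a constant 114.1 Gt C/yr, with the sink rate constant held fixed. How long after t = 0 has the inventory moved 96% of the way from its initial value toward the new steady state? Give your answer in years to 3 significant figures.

τ = M₀/F₀ = 1415/57.71 = 24.52 yr.
The remaining gap fraction is e^(−t/τ); 96% covered ⇒ e^(−t/τ) = 0.0400.
t = −τ ln(0.0400) = 24.52 × 3.219 = 78.92 yr.

78.9 yr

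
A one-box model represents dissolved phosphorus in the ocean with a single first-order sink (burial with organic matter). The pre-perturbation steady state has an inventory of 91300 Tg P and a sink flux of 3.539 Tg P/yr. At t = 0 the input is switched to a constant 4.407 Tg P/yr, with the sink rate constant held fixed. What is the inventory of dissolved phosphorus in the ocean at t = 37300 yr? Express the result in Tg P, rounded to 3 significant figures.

τ = M₀/F₀ = 91300/3.539 = 25800 yr; rate constant k = 1/τ.
New steady state M_∞ = F₁/k = F₁·τ = 4.407 × 25800 = 113690 Tg P.
M(t) = M_∞ + (M₀ − M_∞)·e^(−t/τ); t/τ = 37300/25800 = 1.446, so e^(−t/τ) = 0.2355.
M(t) = 113690 − 22390 × 0.2355 = 108420 Tg P.

108000 Tg P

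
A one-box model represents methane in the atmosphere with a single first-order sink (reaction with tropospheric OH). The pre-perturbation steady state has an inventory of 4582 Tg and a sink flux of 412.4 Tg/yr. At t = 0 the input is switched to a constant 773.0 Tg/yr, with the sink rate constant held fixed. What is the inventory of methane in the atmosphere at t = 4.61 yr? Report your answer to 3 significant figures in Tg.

5940 Tg

τ = M₀/F₀ = 4582/412.4 = 11.11 yr; rate constant k = 1/τ.
New steady state M_∞ = F₁/k = F₁·τ = 773.0 × 11.11 = 8588.5 Tg.
M(t) = M_∞ + (M₀ − M_∞)·e^(−t/τ); t/τ = 4.61/11.11 = 0.4149, so e^(−t/τ) = 0.6604.
M(t) = 8588.5 − 4006 × 0.6604 = 5942.6 Tg.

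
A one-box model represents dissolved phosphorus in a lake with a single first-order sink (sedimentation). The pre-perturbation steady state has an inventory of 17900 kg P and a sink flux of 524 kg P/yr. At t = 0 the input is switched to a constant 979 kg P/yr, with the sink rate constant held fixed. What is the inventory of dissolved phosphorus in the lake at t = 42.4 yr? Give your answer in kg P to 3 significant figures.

τ = M₀/F₀ = 17900/524 = 34.16 yr; rate constant k = 1/τ.
New steady state M_∞ = F₁/k = F₁·τ = 979 × 34.16 = 33443 kg P.
M(t) = M_∞ + (M₀ − M_∞)·e^(−t/τ); t/τ = 42.4/34.16 = 1.241, so e^(−t/τ) = 0.2890.
M(t) = 33443 − 15540 × 0.2890 = 28950 kg P.

29000 kg P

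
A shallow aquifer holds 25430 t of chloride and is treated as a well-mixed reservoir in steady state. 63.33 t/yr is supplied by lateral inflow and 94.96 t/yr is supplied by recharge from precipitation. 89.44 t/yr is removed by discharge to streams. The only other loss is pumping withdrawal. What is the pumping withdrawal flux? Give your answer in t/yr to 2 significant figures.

At steady state ΣF_in = ΣF_out.
ΣF_in = 63.33 + 94.96 = 158.29 t/yr.
Pumping withdrawal flux = ΣF_in − (89.44) = 158.29 − 89.44 = 68.85 t/yr.

69 t/yr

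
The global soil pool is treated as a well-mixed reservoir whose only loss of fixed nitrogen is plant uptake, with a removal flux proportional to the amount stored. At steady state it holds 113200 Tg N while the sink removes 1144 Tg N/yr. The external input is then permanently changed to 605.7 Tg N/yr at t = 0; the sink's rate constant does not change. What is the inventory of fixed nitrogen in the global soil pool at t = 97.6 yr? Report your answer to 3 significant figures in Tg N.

79800 Tg N

τ = M₀/F₀ = 113200/1144 = 98.95 yr; rate constant k = 1/τ.
New steady state M_∞ = F₁/k = F₁·τ = 605.7 × 98.95 = 59935 Tg N.
M(t) = M_∞ + (M₀ − M_∞)·e^(−t/τ); t/τ = 97.6/98.95 = 0.9863, so e^(−t/τ) = 0.3729.
M(t) = 59935 + 53270 × 0.3729 = 79799 Tg N.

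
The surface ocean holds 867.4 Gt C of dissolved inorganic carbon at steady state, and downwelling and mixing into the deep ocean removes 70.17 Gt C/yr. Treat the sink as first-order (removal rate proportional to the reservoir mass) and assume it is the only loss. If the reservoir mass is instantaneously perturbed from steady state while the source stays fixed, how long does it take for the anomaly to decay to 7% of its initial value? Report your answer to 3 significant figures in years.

For a linear reservoir the anomaly decays as exp(−t/τ) with τ = M/F = 867.4/70.17 = 12.36 yr.
exp(−t/τ) = 0.07 ⇒ t = −τ ln(0.07) = 12.36 × 2.659 = 32.87 yr.

32.9 yr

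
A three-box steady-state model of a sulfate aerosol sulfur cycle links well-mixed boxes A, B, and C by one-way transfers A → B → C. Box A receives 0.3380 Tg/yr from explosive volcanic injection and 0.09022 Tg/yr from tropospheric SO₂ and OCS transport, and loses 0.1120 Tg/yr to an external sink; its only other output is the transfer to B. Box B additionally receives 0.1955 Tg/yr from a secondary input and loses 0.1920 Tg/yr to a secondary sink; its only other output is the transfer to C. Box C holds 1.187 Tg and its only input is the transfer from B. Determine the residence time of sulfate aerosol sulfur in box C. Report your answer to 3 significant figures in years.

3.71 yr

Box A: F(A→B) = (0.3380 + 0.09022) − 0.1120 = 0.31622 Tg/yr.
Box B: F(B→C) = (0.31622 + 0.1955) − 0.1920 = 0.31972 Tg/yr.
Box C throughput = its input = 0.31972 Tg/yr; τ = 1.187 / 0.31972 = 3.713 yr.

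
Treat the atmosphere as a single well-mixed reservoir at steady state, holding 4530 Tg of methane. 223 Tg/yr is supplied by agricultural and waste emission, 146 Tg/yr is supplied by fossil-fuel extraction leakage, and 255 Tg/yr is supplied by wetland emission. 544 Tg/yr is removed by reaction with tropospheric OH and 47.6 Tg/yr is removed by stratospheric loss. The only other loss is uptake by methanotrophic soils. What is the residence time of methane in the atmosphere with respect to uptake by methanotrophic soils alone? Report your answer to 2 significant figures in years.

140 yr

At steady state ΣF_in = ΣF_out.
ΣF_in = 223 + 146 + 255 = 624.00 Tg/yr.
Uptake by methanotrophic soils flux = ΣF_in − (544 + 47.6) = 624.00 − 591.6 = 32.40 Tg/yr.
τ = M / F = 4530 / 32.40 = 139.8 yr.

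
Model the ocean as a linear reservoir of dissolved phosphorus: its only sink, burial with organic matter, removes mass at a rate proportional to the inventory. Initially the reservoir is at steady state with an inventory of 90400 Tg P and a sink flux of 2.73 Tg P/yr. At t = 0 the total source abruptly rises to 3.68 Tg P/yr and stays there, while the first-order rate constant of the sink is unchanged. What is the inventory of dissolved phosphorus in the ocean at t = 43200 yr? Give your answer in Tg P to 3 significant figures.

113000 Tg P

The sink rate constant is k = F₀/M₀ = 2.73/90400 = 3.020×10^-5 yr⁻¹.
Solving dM/dt = F₁ − kM with M(0) = M₀ gives M(t) = F₁/k + (M₀ − F₁/k)·e^(−kt).
F₁/k = 3.68/3.020×10^-5 = 121860 Tg P; kt = 3.020×10^-5 × 43200 = 1.305, e^(−kt) = 0.2713.
M(43200) = 121860 + (90400 − 121860) × 0.2713 = 121860 − 8534 = 113320 Tg P.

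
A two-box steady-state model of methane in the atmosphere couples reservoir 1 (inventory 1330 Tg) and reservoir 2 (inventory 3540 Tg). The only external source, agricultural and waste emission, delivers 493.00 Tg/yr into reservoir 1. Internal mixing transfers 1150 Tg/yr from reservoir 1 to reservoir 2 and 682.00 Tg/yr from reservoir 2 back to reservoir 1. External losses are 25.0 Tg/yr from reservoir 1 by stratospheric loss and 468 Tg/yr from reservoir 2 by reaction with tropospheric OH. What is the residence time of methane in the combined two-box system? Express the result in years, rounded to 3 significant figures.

9.88 yr

Treat the two boxes together as one reservoir: the mixing fluxes between them are internal recycling, so τ = ΣM / Σ(external losses).
M_total = 1330 + 3540 = 4870.0 Tg.
ΣF_external_out = 25.0 + 468 = 493.00 Tg/yr.
τ = M_total / ΣF_ext = 4870.0 / 493.00 = 9.878 yr.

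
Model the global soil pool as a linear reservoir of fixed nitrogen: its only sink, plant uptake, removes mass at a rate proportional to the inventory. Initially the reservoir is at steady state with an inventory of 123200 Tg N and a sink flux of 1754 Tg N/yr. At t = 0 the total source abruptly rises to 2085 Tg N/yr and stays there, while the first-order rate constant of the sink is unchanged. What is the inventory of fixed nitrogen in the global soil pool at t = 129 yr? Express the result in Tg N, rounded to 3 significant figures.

143000 Tg N

Residence time τ = M₀/F₀ = 70.24 yr. The eventual steady state is M_∞ = M₀·(F₁/F₀) = 123200 × 2085/1754 = 146450 Tg N.
The anomaly ΔM(t) = M(t) − M_∞ decays as ΔM₀·e^(−t/τ) with ΔM₀ = 123200 − 146450 = −23250 Tg N.
At t = 129 yr, e^(−t/τ) = e^(−1.837) = 0.1594, so ΔM = −3705 Tg N and M = 146450 − 3705 = 142740 Tg N.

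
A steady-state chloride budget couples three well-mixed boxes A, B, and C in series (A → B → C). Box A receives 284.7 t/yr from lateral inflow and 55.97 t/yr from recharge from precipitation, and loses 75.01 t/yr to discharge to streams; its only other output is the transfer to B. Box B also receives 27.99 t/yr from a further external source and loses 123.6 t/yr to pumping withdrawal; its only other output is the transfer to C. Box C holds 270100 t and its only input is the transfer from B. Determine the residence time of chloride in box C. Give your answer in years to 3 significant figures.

Box A: F(A→B) = (284.7 + 55.97) − 75.01 = 265.66 t/yr.
Box B: F(B→C) = (265.66 + 27.99) − 123.6 = 170.05 t/yr.
Box C throughput = its input = 170.05 t/yr; τ = 270100 / 170.05 = 1588 yr.

1590 yr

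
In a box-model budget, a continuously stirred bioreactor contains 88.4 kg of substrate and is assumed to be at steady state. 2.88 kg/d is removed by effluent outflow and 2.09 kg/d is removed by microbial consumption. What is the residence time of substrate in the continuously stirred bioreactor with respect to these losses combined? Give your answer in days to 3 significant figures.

Total removal = 2.880 + 2.090 = 4.9700 kg/d.
τ = M / ΣF_out = 88.4 / 4.9700 = 17.79 d.

17.8 d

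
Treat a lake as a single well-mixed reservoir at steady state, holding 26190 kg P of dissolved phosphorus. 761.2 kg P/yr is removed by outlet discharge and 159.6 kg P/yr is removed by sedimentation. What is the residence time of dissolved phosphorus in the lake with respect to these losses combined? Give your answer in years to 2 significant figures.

28 yr

Total removal = 761.2 + 159.6 = 920.80 kg P/yr.
τ = M / ΣF_out = 26190 / 920.80 = 28.44 yr.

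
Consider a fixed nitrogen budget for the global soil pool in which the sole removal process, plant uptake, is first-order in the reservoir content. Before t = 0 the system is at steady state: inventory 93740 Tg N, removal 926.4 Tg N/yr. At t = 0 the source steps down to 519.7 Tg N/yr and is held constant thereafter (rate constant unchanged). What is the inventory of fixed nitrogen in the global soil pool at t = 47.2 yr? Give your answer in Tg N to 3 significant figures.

78400 Tg N

Residence time τ = M₀/F₀ = 101.2 yr. The eventual steady state is M_∞ = M₀·(F₁/F₀) = 93740 × 519.7/926.4 = 52587 Tg N.
The anomaly ΔM(t) = M(t) − M_∞ decays as ΔM₀·e^(−t/τ) with ΔM₀ = 93740 − 52587 = 41150 Tg N.
At t = 47.2 yr, e^(−t/τ) = e^(−0.4665) = 0.6272, so ΔM = 25810 Tg N and M = 52587 + 25810 = 78399 Tg N.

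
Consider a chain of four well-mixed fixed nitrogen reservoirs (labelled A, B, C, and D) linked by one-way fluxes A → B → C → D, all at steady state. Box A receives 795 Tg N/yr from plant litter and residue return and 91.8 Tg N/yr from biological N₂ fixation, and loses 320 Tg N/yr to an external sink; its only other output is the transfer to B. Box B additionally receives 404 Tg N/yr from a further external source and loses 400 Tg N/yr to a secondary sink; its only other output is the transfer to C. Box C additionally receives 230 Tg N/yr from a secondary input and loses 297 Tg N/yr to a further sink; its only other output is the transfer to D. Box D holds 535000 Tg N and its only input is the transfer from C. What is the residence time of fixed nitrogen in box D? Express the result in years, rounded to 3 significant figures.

1060 yr

Box A: F(A→B) = (795 + 91.8) − 320 = 566.80 Tg N/yr.
Box B: F(B→C) = (566.80 + 404) − 400 = 570.80 Tg N/yr.
Box C: F(C→D) = (570.80 + 230) − 297 = 503.80 Tg N/yr.
Box D throughput = its input = 503.80 Tg N/yr; τ = 535000 / 503.80 = 1062 yr.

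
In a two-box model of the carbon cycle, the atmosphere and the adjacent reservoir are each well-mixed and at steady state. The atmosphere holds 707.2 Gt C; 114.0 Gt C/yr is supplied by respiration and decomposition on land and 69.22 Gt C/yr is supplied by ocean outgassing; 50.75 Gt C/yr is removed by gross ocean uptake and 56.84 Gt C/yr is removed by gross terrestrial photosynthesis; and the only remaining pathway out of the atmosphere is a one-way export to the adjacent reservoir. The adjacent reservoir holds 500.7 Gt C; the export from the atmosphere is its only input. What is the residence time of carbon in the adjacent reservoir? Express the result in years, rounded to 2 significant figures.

6.6 yr

Balance the atmosphere: ΣF_in = 114.0 + 69.22 = 183.22 Gt C/yr.
Export to the adjacent reservoir = ΣF_in − (50.75 + 56.84) = 75.630 Gt C/yr.
At steady state the output of the adjacent reservoir equals its input, 75.630 Gt C/yr.
τ = M / F = 500.7 / 75.630 = 6.620 yr.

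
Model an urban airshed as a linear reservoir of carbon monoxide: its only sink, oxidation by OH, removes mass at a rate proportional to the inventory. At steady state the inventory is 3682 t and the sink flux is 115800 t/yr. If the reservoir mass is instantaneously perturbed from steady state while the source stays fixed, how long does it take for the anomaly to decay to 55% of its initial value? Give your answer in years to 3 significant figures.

0.0190 yr

For a linear reservoir the anomaly decays as exp(−t/τ) with τ = M/F = 3682/115800 = 0.03180 yr.
exp(−t/τ) = 0.55 ⇒ t = −τ ln(0.55) = 0.03180 × 0.5978 = 0.01901 yr.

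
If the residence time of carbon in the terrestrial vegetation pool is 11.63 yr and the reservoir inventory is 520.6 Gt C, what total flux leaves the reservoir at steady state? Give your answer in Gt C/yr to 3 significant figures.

F = M / τ = 520.6 / 11.63 = 44.76 Gt C/yr.

44.8 Gt C/yr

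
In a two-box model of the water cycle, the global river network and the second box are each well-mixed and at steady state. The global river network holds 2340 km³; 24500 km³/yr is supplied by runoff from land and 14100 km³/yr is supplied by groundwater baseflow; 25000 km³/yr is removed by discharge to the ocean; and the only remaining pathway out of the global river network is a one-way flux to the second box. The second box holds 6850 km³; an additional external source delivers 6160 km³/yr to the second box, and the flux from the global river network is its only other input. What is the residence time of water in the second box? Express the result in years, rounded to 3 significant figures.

Balance the global river network: ΣF_in = 24500 + 14100 = 38600 km³/yr.
Flux to the second box = ΣF_in − (25000) = 13600 km³/yr.
Total input to the second box = 13600 + 6160 = 19760 km³/yr; at steady state this equals its total output.
τ = M / F = 6850 / 19760 = 0.3467 yr.

0.347 yr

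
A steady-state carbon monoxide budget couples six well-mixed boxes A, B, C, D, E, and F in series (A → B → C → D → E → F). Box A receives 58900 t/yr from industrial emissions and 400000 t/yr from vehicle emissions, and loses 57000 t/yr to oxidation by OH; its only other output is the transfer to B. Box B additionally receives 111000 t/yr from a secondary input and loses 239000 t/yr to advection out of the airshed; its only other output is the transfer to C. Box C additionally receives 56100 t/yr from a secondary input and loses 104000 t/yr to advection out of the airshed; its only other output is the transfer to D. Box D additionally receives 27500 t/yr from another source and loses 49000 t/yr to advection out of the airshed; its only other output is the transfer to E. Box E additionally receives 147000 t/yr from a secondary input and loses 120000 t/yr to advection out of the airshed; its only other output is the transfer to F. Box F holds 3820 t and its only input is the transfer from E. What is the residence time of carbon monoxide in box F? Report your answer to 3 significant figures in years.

Box A: F(A→B) = (58900 + 400000) − 57000 = 401900 t/yr.
Box B: F(B→C) = (401900 + 111000) − 239000 = 273900 t/yr.
Box C: F(C→D) = (273900 + 56100) − 104000 = 226000 t/yr.
Box D: F(D→E) = (226000 + 27500) − 49000 = 204500 t/yr.
Box E: F(E→F) = (204500 + 147000) − 120000 = 231500 t/yr.
Box F throughput = its input = 231500 t/yr; τ = 3820 / 231500 = 0.01650 yr.

0.0165 yr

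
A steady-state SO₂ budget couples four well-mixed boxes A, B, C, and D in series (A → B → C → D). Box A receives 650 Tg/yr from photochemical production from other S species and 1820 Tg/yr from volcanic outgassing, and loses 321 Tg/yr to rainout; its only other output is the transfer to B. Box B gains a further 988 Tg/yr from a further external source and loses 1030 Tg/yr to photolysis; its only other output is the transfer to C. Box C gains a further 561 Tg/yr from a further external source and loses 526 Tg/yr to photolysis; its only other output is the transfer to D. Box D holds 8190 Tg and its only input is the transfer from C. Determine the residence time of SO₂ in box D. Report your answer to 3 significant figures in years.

Box A: F(A→B) = (650 + 1820) − 321 = 2149.0 Tg/yr.
Box B: F(B→C) = (2149.0 + 988) − 1030 = 2107.0 Tg/yr.
Box C: F(C→D) = (2107.0 + 561) − 526 = 2142.0 Tg/yr.
Box D throughput = its input = 2142.0 Tg/yr; τ = 8190 / 2142.0 = 3.824 yr.

3.82 yr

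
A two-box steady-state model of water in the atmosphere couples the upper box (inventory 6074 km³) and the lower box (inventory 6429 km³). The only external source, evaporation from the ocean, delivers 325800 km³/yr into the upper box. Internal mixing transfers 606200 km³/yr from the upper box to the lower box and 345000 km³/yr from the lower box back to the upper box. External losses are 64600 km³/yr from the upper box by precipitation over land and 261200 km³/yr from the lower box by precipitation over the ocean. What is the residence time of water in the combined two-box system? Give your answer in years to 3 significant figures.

0.0384 yr

Treat the two boxes together as one reservoir: the mixing fluxes between them are internal recycling, so τ = ΣM / Σ(external losses).
M_total = 6074 + 6429 = 12503 km³.
ΣF_external_out = 64600 + 261200 = 325800 km³/yr.
τ = M_total / ΣF_ext = 12503 / 325800 = 0.03838 yr.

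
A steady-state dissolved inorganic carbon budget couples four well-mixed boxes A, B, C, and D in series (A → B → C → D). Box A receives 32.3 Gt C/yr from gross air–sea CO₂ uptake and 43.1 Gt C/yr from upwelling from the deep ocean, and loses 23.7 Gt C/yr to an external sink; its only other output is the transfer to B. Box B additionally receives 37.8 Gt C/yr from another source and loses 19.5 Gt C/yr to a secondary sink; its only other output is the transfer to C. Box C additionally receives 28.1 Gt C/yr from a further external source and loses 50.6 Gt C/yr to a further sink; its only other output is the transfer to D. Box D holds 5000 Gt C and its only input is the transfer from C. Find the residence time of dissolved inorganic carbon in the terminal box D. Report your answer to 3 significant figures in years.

Box A: F(A→B) = (32.3 + 43.1) − 23.7 = 51.700 Gt C/yr.
Box B: F(B→C) = (51.700 + 37.8) − 19.5 = 70.000 Gt C/yr.
Box C: F(C→D) = (70.000 + 28.1) − 50.6 = 47.500 Gt C/yr.
Box D throughput = its input = 47.500 Gt C/yr; τ = 5000 / 47.500 = 105.3 yr.

105 yr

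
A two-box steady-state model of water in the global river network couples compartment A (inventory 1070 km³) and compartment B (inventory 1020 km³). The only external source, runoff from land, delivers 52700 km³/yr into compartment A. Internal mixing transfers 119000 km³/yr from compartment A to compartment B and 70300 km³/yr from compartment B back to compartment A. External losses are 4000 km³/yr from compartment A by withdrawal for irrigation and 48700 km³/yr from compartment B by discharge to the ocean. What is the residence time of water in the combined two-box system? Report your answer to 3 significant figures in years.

Treat the two boxes together as one reservoir: the mixing fluxes between them are internal recycling, so τ = ΣM / Σ(external losses).
M_total = 1070 + 1020 = 2090.0 km³.
ΣF_external_out = 4000 + 48700 = 52700 km³/yr.
τ = M_total / ΣF_ext = 2090.0 / 52700 = 0.03966 yr.

0.0397 yr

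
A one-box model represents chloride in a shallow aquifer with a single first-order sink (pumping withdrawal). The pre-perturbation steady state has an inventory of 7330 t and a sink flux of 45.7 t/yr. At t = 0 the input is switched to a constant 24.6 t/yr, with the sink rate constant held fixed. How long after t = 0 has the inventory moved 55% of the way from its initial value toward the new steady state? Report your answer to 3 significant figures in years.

128 yr

τ = M₀/F₀ = 7330/45.7 = 160.4 yr.
The remaining gap fraction is e^(−t/τ); 55% covered ⇒ e^(−t/τ) = 0.450.
t = −τ ln(0.450) = 160.4 × 0.7985 = 128.1 yr.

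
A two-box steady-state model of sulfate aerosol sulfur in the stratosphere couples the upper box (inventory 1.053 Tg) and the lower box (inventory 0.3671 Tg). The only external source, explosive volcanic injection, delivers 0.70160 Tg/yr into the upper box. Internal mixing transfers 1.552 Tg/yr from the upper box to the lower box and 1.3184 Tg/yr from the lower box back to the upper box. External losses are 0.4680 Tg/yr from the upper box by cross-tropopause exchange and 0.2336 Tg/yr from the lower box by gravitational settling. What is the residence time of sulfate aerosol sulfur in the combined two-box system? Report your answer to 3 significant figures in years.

2.02 yr

Treat the two boxes together as one reservoir: the mixing fluxes between them are internal recycling, so τ = ΣM / Σ(external losses).
M_total = 1.053 + 0.3671 = 1.4201 Tg.
ΣF_external_out = 0.4680 + 0.2336 = 0.70160 Tg/yr.
τ = M_total / ΣF_ext = 1.4201 / 0.70160 = 2.024 yr.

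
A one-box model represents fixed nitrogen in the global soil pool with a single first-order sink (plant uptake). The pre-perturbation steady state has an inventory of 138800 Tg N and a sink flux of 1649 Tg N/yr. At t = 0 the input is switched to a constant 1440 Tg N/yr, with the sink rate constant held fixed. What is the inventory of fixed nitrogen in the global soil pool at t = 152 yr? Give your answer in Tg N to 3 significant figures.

τ = M₀/F₀ = 138800/1649 = 84.17 yr; rate constant k = 1/τ.
New steady state M_∞ = F₁/k = F₁·τ = 1440 × 84.17 = 121210 Tg N.
M(t) = M_∞ + (M₀ − M_∞)·e^(−t/τ); t/τ = 152/84.17 = 1.806, so e^(−t/τ) = 0.1643.
M(t) = 121210 + 17590 × 0.1643 = 124100 Tg N.

124000 Tg N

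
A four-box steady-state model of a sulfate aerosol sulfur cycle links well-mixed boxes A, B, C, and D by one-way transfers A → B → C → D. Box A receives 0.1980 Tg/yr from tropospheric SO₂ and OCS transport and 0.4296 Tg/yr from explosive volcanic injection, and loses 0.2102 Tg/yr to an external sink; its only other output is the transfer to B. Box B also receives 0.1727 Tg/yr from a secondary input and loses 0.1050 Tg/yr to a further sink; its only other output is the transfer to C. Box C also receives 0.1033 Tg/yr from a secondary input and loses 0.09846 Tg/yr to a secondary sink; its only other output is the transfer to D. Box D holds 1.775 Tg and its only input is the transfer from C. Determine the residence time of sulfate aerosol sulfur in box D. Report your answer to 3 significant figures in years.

3.62 yr

Box A: F(A→B) = (0.1980 + 0.4296) − 0.2102 = 0.41740 Tg/yr.
Box B: F(B→C) = (0.41740 + 0.1727) − 0.1050 = 0.48510 Tg/yr.
Box C: F(C→D) = (0.48510 + 0.1033) − 0.09846 = 0.48994 Tg/yr.
Box D throughput = its input = 0.48994 Tg/yr; τ = 1.775 / 0.48994 = 3.623 yr.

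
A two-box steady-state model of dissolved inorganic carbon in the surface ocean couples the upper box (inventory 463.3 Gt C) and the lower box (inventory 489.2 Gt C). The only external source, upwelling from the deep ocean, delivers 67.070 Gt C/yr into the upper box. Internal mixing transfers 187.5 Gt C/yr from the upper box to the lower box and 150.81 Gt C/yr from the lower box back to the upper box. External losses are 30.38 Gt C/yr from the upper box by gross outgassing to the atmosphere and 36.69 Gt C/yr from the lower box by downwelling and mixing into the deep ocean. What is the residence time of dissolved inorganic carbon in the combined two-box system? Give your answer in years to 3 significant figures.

14.2 yr

For the system as a whole, the A↔B exchange is internal and contributes nothing to the throughput; only the external sinks remove mass.
M_total = 463.3 + 489.2 = 952.50 Gt C.
ΣF_external_out = 30.38 + 36.69 = 67.070 Gt C/yr.
τ = M_total / ΣF_ext = 952.50 / 67.070 = 14.20 yr.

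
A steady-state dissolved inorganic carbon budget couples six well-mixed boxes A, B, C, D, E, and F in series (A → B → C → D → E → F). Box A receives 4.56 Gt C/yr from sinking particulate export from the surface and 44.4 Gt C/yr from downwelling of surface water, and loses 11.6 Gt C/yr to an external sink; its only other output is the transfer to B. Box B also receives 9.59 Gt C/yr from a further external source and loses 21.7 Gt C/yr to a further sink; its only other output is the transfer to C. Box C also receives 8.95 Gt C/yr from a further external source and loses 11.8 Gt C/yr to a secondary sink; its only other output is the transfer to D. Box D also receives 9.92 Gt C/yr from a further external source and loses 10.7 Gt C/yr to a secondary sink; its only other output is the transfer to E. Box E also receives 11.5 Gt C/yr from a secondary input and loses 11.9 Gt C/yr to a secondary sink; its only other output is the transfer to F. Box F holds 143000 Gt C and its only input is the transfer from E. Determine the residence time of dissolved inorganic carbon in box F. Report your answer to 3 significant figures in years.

6740 yr

Box A: F(A→B) = (4.56 + 44.4) − 11.6 = 37.360 Gt C/yr.
Box B: F(B→C) = (37.360 + 9.59) − 21.7 = 25.250 Gt C/yr.
Box C: F(C→D) = (25.250 + 8.95) − 11.8 = 22.400 Gt C/yr.
Box D: F(D→E) = (22.400 + 9.92) − 10.7 = 21.620 Gt C/yr.
Box E: F(E→F) = (21.620 + 11.5) − 11.9 = 21.220 Gt C/yr.
Box F throughput = its input = 21.220 Gt C/yr; τ = 143000 / 21.220 = 6739 yr.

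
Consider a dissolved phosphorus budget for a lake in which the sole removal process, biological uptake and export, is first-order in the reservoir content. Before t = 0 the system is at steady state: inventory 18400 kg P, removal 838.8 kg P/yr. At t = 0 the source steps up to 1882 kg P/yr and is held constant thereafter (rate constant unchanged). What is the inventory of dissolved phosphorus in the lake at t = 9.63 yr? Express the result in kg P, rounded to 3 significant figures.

26500 kg P

The sink rate constant is k = F₀/M₀ = 838.8/18400 = 0.04559 yr⁻¹.
Solving dM/dt = F₁ − kM with M(0) = M₀ gives M(t) = F₁/k + (M₀ − F₁/k)·e^(−kt).
F₁/k = 1882/0.04559 = 41284 kg P; kt = 0.04559 × 9.63 = 0.4390, e^(−kt) = 0.6447.
M(9.63) = 41284 + (18400 − 41284) × 0.6447 = 41284 − 14750 = 26531 kg P.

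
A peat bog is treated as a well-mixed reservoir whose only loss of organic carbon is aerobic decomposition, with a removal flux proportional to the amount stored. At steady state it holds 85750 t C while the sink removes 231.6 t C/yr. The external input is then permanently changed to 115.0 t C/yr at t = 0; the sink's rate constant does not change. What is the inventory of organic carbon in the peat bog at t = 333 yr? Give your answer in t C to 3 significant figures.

τ = M₀/F₀ = 85750/231.6 = 370.3 yr; rate constant k = 1/τ.
New steady state M_∞ = F₁/k = F₁·τ = 115.0 × 370.3 = 42579 t C.
M(t) = M_∞ + (M₀ − M_∞)·e^(−t/τ); t/τ = 333/370.3 = 0.8994, so e^(−t/τ) = 0.4068.
M(t) = 42579 + 43170 × 0.4068 = 60142 t C.

60100 t C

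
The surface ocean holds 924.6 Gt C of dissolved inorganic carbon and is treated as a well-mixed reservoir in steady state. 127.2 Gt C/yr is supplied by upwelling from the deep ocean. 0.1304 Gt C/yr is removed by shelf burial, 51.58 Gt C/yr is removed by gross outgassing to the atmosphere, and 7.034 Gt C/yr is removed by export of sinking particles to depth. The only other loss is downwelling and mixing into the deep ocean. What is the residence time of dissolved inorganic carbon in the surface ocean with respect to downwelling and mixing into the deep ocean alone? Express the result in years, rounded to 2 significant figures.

At steady state ΣF_in = ΣF_out.
ΣF_in = 127.20 Gt C/yr.
Downwelling and mixing into the deep ocean flux = ΣF_in − (0.1304 + 51.58 + 7.034) = 127.20 − 58.74 = 68.46 Gt C/yr.
τ = M / F = 924.6 / 68.46 = 13.51 yr.

14 yr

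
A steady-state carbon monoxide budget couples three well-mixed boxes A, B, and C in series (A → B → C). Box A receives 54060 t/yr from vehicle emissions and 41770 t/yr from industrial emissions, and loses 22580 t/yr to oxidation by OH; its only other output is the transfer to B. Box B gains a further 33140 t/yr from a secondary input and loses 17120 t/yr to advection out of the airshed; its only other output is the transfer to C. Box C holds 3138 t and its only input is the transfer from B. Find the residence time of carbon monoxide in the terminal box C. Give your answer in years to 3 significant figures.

0.0352 yr

Box A: F(A→B) = (54060 + 41770) − 22580 = 73250 t/yr.
Box B: F(B→C) = (73250 + 33140) − 17120 = 89270 t/yr.
Box C throughput = its input = 89270 t/yr; τ = 3138 / 89270 = 0.03515 yr.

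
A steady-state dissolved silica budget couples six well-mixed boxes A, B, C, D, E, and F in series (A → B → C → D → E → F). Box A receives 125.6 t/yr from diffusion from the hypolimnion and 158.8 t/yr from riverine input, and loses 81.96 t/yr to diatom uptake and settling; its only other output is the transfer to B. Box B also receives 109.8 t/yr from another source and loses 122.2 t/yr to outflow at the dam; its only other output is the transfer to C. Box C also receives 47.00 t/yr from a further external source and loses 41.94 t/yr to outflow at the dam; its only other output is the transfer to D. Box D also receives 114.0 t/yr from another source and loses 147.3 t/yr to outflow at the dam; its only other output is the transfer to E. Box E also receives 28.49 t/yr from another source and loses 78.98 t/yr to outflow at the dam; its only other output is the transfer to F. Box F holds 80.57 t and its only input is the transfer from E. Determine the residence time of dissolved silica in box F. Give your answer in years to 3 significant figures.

Box A: F(A→B) = (125.6 + 158.8) − 81.96 = 202.44 t/yr.
Box B: F(B→C) = (202.44 + 109.8) − 122.2 = 190.04 t/yr.
Box C: F(C→D) = (190.04 + 47.00) − 41.94 = 195.10 t/yr.
Box D: F(D→E) = (195.10 + 114.0) − 147.3 = 161.80 t/yr.
Box E: F(E→F) = (161.80 + 28.49) − 78.98 = 111.31 t/yr.
Box F throughput = its input = 111.31 t/yr; τ = 80.57 / 111.31 = 0.7238 yr.

0.724 yr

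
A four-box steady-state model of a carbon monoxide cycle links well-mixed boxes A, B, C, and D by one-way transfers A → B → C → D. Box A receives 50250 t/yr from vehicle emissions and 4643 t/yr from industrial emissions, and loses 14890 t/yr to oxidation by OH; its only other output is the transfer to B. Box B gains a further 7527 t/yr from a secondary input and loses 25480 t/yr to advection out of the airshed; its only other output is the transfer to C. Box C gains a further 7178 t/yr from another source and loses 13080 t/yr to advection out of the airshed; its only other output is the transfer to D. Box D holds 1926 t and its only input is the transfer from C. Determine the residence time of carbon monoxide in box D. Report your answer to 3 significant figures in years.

Box A: F(A→B) = (50250 + 4643) − 14890 = 40003 t/yr.
Box B: F(B→C) = (40003 + 7527) − 25480 = 22050 t/yr.
Box C: F(C→D) = (22050 + 7178) − 13080 = 16148 t/yr.
Box D throughput = its input = 16148 t/yr; τ = 1926 / 16148 = 0.1193 yr.

0.119 yr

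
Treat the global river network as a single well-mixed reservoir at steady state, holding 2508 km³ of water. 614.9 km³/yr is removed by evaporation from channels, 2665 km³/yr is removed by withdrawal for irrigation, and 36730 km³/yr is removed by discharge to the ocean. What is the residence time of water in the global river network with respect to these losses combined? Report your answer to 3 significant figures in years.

0.0627 yr

Total removal = 614.9 + 2665 + 36730 = 40010 km³/yr.
τ = M / ΣF_out = 2508 / 40010 = 0.06268 yr.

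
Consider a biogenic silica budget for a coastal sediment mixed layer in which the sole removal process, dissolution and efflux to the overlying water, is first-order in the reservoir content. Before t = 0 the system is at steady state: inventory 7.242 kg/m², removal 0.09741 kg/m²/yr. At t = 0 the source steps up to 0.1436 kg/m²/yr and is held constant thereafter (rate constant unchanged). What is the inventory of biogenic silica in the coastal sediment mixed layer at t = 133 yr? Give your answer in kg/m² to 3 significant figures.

10.1 kg/m²

The sink rate constant is k = F₀/M₀ = 0.09741/7.242 = 0.01345 yr⁻¹.
Solving dM/dt = F₁ − kM with M(0) = M₀ gives M(t) = F₁/k + (M₀ − F₁/k)·e^(−kt).
F₁/k = 0.1436/0.01345 = 10.676 kg/m²; kt = 0.01345 × 133 = 1.789, e^(−kt) = 0.1671.
M(133) = 10.676 + (7.242 − 10.676) × 0.1671 = 10.676 − 0.5740 = 10.102 kg/m².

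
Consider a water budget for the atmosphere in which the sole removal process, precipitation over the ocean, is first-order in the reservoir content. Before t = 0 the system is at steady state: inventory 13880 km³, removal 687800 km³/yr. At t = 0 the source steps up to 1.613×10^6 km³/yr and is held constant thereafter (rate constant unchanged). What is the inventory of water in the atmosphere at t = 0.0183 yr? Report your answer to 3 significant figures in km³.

25000 km³

τ = M₀/F₀ = 13880/687800 = 0.02018 yr; rate constant k = 1/τ.
New steady state M_∞ = F₁/k = F₁·τ = 1.613×10^6 × 0.02018 = 32551 km³.
M(t) = M_∞ + (M₀ − M_∞)·e^(−t/τ); t/τ = 0.0183/0.02018 = 0.9068, so e^(−t/τ) = 0.4038.
M(t) = 32551 − 18670 × 0.4038 = 25011 km³.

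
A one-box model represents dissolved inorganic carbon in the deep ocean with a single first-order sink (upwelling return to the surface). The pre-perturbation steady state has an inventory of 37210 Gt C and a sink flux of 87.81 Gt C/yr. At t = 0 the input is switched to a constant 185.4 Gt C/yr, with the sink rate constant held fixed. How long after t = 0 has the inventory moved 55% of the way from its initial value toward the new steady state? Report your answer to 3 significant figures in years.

τ = M₀/F₀ = 37210/87.81 = 423.8 yr.
The remaining gap fraction is e^(−t/τ); 55% covered ⇒ e^(−t/τ) = 0.450.
t = −τ ln(0.450) = 423.8 × 0.7985 = 338.4 yr.

338 yr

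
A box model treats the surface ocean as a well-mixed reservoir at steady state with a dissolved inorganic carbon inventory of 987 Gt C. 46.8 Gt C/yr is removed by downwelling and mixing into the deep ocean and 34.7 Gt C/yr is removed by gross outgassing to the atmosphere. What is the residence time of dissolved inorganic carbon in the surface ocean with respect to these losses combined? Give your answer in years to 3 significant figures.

12.1 yr

Total removal = 46.80 + 34.70 = 81.500 Gt C/yr.
τ = M / ΣF_out = 987 / 81.500 = 12.11 yr.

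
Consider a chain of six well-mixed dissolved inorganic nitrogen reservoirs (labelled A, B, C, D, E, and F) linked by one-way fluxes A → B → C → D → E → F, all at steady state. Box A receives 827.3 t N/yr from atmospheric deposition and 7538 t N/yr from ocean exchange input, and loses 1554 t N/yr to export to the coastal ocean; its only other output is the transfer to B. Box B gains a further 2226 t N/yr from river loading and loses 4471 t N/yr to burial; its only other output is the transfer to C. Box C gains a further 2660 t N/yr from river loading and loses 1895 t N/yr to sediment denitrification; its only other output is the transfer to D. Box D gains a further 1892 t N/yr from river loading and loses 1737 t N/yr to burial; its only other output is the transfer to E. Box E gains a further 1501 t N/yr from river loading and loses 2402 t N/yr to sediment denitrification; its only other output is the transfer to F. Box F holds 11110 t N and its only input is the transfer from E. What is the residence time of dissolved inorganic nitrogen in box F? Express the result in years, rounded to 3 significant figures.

2.42 yr

Box A: F(A→B) = (827.3 + 7538) − 1554 = 6811.3 t N/yr.
Box B: F(B→C) = (6811.3 + 2226) − 4471 = 4566.3 t N/yr.
Box C: F(C→D) = (4566.3 + 2660) − 1895 = 5331.3 t N/yr.
Box D: F(D→E) = (5331.3 + 1892) − 1737 = 5486.3 t N/yr.
Box E: F(E→F) = (5486.3 + 1501) − 2402 = 4585.3 t N/yr.
Box F throughput = its input = 4585.3 t N/yr; τ = 11110 / 4585.3 = 2.423 yr.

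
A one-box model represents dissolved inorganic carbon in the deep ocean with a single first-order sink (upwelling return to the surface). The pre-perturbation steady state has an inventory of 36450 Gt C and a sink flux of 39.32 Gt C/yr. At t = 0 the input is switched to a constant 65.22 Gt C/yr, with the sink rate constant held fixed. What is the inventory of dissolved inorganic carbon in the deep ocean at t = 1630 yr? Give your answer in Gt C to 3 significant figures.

56300 Gt C

τ = M₀/F₀ = 36450/39.32 = 927.0 yr; rate constant k = 1/τ.
New steady state M_∞ = F₁/k = F₁·τ = 65.22 × 927.0 = 60460 Gt C.
M(t) = M_∞ + (M₀ − M_∞)·e^(−t/τ); t/τ = 1630/927.0 = 1.758, so e^(−t/τ) = 0.1723.
M(t) = 60460 − 24010 × 0.1723 = 56322 Gt C.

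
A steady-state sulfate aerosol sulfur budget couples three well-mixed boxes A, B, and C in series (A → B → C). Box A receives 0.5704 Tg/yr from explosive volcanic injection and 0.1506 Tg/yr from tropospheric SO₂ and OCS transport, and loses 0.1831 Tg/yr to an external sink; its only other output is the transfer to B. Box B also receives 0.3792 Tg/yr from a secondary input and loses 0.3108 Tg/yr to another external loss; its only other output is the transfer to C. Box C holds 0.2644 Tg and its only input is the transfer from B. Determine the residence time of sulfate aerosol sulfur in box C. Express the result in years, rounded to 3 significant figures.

Box A: F(A→B) = (0.5704 + 0.1506) − 0.1831 = 0.53790 Tg/yr.
Box B: F(B→C) = (0.53790 + 0.3792) − 0.3108 = 0.60630 Tg/yr.
Box C throughput = its input = 0.60630 Tg/yr; τ = 0.2644 / 0.60630 = 0.4361 yr.

0.436 yr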